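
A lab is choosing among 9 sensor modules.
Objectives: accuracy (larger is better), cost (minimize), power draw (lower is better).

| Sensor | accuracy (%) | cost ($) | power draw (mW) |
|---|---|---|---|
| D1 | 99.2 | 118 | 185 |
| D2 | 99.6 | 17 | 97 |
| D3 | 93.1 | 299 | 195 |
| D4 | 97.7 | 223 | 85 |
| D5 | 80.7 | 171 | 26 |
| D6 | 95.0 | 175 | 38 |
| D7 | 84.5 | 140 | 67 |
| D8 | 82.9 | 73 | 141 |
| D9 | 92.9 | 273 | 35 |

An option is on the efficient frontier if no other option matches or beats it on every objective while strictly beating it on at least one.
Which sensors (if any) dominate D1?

D2

D2: accuracy 99.6≥99.2, cost 17≤118, power draw 97≤185 — dominates D1.
Others (D3, D4, D5, D6, D7, D8, D9) are each worse than D1 on at least one objective.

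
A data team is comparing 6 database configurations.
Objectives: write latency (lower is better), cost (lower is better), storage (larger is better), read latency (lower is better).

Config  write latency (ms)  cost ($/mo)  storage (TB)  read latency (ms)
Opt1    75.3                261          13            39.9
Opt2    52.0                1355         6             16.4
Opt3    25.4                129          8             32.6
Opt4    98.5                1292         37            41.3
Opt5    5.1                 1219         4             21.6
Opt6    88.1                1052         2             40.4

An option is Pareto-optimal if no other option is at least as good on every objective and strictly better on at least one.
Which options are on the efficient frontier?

Opt1, Opt2, Opt3, Opt4, Opt5

Opt1: not dominated.
Opt2: not dominated (best read latency).
Opt3: not dominated (best cost).
Opt4: not dominated (best storage).
Opt5: not dominated (best write latency).
Opt6: dominated by Opt1 (write latency 75.3≤88.1, cost 261≤1052, storage 13≥2, read latency 39.9≤40.4).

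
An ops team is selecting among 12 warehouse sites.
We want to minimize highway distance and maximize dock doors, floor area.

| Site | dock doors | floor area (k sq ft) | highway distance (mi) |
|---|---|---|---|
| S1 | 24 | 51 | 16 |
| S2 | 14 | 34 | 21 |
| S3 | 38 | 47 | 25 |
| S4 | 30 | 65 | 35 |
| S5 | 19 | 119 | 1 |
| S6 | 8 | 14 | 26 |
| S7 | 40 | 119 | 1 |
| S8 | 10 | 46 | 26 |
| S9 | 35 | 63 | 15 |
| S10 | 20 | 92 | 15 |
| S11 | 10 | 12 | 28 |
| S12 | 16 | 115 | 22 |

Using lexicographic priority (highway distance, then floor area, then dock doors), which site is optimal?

S7

First minimize highway distance: best is 1, kept {S5, S7}.
Then maximize floor area: best is 119, kept {S5, S7}.
Then maximize dock doors: best is 40, kept {S7}.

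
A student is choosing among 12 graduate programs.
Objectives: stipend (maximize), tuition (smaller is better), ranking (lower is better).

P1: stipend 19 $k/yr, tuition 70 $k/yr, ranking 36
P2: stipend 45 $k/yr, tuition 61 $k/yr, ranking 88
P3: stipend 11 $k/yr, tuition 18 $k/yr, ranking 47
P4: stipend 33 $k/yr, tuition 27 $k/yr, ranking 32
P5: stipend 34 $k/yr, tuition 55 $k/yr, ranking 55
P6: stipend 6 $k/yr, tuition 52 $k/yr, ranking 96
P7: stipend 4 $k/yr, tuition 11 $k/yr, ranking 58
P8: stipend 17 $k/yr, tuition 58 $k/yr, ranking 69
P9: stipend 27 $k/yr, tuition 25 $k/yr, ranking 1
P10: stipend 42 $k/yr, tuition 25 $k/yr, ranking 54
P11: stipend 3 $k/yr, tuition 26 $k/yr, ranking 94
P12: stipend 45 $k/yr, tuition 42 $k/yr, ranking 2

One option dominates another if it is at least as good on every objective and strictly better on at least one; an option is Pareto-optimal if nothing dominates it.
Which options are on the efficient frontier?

P1: dominated by P4 (stipend 33≥19, tuition 27≤70, ranking 32≤36).
P2: dominated by P12 (stipend 45≥45, tuition 42≤61, ranking 2≤88).
P3: not dominated.
P4: not dominated.
P5: dominated by P10 (stipend 42≥34, tuition 25≤55, ranking 54≤55).
P6: dominated by P3 (stipend 11≥6, tuition 18≤52, ranking 47≤96).
P7: not dominated (best tuition).
P8: dominated by P4 (stipend 33≥17, tuition 27≤58, ranking 32≤69).
P9: not dominated (best ranking).
P10: not dominated.
P11: dominated by P3 (stipend 11≥3, tuition 18≤26, ranking 47≤94).
P12: not dominated.

P3, P4, P7, P9, P10, P12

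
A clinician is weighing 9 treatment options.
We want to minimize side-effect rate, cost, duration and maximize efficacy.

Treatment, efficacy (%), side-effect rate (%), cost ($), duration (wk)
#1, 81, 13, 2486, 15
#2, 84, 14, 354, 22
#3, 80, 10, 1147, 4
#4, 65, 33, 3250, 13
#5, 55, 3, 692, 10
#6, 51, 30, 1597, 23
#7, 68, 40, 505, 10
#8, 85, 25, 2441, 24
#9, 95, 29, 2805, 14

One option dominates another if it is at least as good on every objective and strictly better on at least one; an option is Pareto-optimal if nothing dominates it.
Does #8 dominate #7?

#8 vs #7: #8 is worse on cost (2441 vs 505), so it does not dominate #7.

No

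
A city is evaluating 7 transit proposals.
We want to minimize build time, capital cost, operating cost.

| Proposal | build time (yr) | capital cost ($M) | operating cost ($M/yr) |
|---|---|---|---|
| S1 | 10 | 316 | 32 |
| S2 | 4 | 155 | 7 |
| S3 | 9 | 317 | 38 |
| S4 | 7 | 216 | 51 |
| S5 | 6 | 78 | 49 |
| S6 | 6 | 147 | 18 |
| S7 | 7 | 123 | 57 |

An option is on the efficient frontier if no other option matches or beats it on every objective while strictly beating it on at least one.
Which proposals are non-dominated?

S2, S5, S6

S1: dominated by S2 (build time 4≤10, capital cost 155≤316, operating cost 7≤32).
S2: not dominated (best build time).
S3: dominated by S2 (build time 4≤9, capital cost 155≤317, operating cost 7≤38).
S4: dominated by S2 (build time 4≤7, capital cost 155≤216, operating cost 7≤51).
S5: not dominated (best capital cost).
S6: not dominated.
S7: dominated by S5 (build time 6≤7, capital cost 78≤123, operating cost 49≤57).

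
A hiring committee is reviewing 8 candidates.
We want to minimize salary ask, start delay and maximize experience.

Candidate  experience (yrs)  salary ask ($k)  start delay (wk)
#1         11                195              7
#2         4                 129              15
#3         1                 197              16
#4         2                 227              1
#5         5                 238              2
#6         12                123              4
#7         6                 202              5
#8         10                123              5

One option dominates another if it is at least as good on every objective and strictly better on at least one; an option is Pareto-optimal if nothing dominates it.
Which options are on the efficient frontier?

#4, #5, #6

#1: dominated by #6 (experience 12≥11, salary ask 123≤195, start delay 4≤7).
#2: dominated by #6 (experience 12≥4, salary ask 123≤129, start delay 4≤15).
#3: dominated by #1 (experience 11≥1, salary ask 195≤197, start delay 7≤16).
#4: not dominated (best start delay).
#5: not dominated.
#6: not dominated (best experience).
#7: dominated by #6 (experience 12≥6, salary ask 123≤202, start delay 4≤5).
#8: dominated by #6 (experience 12≥10, salary ask 123≤123, start delay 4≤5).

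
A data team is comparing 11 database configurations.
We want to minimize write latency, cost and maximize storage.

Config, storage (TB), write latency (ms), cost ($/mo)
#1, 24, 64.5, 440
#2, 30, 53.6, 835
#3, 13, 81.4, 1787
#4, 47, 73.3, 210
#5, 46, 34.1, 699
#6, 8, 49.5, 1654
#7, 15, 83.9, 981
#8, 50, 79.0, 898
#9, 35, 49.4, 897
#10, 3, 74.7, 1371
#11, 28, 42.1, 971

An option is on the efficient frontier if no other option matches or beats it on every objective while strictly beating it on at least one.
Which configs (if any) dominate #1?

#2: worse on cost (835 vs 440).
#3: worse on storage (13 vs 24).
#4: worse on write latency (73.3 vs 64.5).
#5: worse on cost (699 vs 440).
#6: worse on storage (8 vs 24).
#7: worse on storage (15 vs 24).
#8: worse on write latency (79.0 vs 64.5).
#9: worse on cost (897 vs 440).
#10: worse on storage (3 vs 24).
#11: worse on cost (971 vs 440).
No option dominates #1.

none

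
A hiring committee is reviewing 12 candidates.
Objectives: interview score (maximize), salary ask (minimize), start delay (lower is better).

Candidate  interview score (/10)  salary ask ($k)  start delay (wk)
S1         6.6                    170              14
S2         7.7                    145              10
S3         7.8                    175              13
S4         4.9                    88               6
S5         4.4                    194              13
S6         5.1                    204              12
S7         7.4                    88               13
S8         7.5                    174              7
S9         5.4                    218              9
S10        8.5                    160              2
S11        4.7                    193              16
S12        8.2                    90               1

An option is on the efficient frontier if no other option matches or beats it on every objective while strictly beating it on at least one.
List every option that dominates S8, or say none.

S10, S12

S10: interview score 8.5≥7.5, salary ask 160≤174, start delay 2≤7 — dominates S8.
S12: interview score 8.2≥7.5, salary ask 90≤174, start delay 1≤7 — dominates S8.
Others (S1, S2, S3, S4, S5, S6, S7, S9, S11) are each worse than S8 on at least one objective.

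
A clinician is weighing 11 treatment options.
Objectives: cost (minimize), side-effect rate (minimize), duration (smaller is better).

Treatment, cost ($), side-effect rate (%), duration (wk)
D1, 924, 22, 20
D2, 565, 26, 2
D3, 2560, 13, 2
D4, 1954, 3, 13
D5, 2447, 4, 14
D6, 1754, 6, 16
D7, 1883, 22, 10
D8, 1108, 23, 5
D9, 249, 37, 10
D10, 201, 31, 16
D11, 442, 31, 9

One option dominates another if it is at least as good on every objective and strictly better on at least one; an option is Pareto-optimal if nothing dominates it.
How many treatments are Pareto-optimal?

D1: not dominated.
D2: not dominated.
D3: not dominated.
D4: not dominated (best side-effect rate).
D5: dominated by D4 (cost 1954≤2447, side-effect rate 3≤4, duration 13≤14).
D6: not dominated.
D7: not dominated.
D8: not dominated.
D9: not dominated.
D10: not dominated (best cost).
D11: not dominated.
Pareto-optimal: D1, D2, D3, D4, D6, D7, D8, D9, D10, D11 → 10.

10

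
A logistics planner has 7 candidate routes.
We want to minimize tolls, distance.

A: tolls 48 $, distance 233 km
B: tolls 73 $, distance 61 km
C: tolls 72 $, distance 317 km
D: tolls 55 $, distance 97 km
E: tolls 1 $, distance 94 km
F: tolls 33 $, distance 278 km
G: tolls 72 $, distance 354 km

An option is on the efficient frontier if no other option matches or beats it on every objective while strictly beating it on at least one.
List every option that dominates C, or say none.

A, D, E, F

A: tolls 48≤72, distance 233≤317 — dominates C.
D: tolls 55≤72, distance 97≤317 — dominates C.
E: tolls 1≤72, distance 94≤317 — dominates C.
F: tolls 33≤72, distance 278≤317 — dominates C.
Others (B, G) are each worse than C on at least one objective.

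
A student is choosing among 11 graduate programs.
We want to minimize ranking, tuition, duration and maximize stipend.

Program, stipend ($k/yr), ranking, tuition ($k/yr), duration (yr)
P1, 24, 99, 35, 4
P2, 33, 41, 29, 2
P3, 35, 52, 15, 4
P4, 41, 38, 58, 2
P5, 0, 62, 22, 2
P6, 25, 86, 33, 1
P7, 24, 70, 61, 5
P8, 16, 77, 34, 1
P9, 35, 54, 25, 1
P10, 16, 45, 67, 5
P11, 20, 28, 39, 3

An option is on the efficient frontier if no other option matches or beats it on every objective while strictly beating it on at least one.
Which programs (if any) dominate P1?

P2, P3, P6, P9

P2: stipend 33≥24, ranking 41≤99, tuition 29≤35, duration 2≤4 — dominates P1.
P3: stipend 35≥24, ranking 52≤99, tuition 15≤35, duration 4≤4 — dominates P1.
P6: stipend 25≥24, ranking 86≤99, tuition 33≤35, duration 1≤4 — dominates P1.
P9: stipend 35≥24, ranking 54≤99, tuition 25≤35, duration 1≤4 — dominates P1.
Others (P4, P5, P7, P8, P10, P11) are each worse than P1 on at least one objective.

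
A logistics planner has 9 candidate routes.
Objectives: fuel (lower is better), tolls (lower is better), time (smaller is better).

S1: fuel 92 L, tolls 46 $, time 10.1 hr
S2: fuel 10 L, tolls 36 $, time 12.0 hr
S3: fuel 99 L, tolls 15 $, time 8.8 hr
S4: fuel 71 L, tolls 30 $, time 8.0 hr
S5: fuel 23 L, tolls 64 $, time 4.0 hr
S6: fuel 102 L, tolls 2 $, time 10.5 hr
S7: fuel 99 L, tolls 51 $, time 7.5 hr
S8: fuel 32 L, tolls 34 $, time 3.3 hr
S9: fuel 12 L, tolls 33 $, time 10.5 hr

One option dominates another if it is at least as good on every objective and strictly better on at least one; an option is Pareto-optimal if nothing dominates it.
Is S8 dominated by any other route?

S1: worse on fuel (92 vs 32).
S2: worse on tolls (36 vs 34).
S3: worse on fuel (99 vs 32).
S4: worse on fuel (71 vs 32).
S5: worse on tolls (64 vs 34).
S6: worse on fuel (102 vs 32).
S7: worse on fuel (99 vs 32).
S9: worse on time (10.5 vs 3.3).
No option is at least as good as S8 on every objective and strictly better on one.

No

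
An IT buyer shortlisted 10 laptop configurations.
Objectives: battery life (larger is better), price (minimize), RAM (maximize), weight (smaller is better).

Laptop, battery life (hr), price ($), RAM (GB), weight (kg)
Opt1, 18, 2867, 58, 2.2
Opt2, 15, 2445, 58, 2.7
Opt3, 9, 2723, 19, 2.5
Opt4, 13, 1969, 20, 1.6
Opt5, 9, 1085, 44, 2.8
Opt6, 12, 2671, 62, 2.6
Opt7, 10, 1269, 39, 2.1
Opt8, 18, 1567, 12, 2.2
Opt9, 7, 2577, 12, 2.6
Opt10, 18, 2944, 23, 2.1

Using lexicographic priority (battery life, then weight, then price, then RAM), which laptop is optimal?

Opt10

First maximize battery life: best is 18, kept {Opt1, Opt8, Opt10}.
Then minimize weight: best is 2.1, kept {Opt10}.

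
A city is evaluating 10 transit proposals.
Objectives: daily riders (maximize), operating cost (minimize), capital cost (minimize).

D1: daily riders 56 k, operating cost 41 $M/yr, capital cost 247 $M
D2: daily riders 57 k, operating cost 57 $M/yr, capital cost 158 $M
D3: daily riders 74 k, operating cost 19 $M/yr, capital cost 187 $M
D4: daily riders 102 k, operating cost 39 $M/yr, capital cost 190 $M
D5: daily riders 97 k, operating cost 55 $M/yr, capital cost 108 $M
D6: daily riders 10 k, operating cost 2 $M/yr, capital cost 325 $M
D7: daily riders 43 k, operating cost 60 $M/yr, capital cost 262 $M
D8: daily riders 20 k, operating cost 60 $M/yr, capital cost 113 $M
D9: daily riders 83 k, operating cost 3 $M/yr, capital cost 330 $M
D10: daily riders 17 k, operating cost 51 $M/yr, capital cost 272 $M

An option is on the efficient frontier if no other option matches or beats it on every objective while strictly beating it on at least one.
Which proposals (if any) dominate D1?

D3, D4

D3: daily riders 74≥56, operating cost 19≤41, capital cost 187≤247 — dominates D1.
D4: daily riders 102≥56, operating cost 39≤41, capital cost 190≤247 — dominates D1.
Others (D2, D5, D6, D7, D8, D9, D10) are each worse than D1 on at least one objective.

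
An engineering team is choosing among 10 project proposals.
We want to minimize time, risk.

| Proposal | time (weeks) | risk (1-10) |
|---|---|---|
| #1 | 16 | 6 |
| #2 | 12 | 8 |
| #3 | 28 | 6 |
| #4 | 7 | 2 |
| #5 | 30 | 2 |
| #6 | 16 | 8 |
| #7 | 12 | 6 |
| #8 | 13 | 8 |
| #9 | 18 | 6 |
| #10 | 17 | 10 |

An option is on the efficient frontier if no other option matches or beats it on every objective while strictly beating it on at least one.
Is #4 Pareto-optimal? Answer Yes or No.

#1: worse on time (16 vs 7).
#2: worse on time (12 vs 7).
#3: worse on time (28 vs 7).
#5: worse on time (30 vs 7).
#6: worse on time (16 vs 7).
#7: worse on time (12 vs 7).
#8: worse on time (13 vs 7).
#9: worse on time (18 vs 7).
#10: worse on time (17 vs 7).
No option is at least as good as #4 on every objective and strictly better on one.

Yes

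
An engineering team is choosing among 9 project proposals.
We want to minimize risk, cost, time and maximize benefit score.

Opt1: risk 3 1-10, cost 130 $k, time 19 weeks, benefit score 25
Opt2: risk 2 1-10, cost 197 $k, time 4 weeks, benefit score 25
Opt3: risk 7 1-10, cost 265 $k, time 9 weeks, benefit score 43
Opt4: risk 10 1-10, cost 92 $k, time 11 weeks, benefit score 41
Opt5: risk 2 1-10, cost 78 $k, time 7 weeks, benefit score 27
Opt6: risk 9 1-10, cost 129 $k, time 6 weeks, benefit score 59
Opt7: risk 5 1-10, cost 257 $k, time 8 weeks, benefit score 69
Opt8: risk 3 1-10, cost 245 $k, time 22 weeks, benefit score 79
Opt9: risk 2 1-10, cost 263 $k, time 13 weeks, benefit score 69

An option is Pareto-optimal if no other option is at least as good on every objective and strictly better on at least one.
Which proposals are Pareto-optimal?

Opt1: dominated by Opt5 (risk 2≤3, cost 78≤130, time 7≤19, benefit score 27≥25).
Opt2: not dominated (best time).
Opt3: dominated by Opt7 (risk 5≤7, cost 257≤265, time 8≤9, benefit score 69≥43).
Opt4: not dominated.
Opt5: not dominated (best cost).
Opt6: not dominated.
Opt7: not dominated.
Opt8: not dominated (best benefit score).
Opt9: not dominated.

Opt2, Opt4, Opt5, Opt6, Opt7, Opt8, Opt9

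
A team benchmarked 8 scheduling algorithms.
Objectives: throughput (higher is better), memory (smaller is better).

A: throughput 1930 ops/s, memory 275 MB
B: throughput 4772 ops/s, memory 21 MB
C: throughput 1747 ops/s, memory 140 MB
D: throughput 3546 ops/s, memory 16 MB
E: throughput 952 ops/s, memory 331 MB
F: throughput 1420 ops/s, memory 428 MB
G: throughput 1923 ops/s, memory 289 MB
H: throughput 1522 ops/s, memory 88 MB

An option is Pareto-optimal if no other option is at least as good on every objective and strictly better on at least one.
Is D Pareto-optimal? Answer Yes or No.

Yes

A: worse on throughput (1930 vs 3546).
B: worse on memory (21 vs 16).
C: worse on throughput (1747 vs 3546).
E: worse on throughput (952 vs 3546).
F: worse on throughput (1420 vs 3546).
G: worse on throughput (1923 vs 3546).
H: worse on throughput (1522 vs 3546).
No option is at least as good as D on every objective and strictly better on one.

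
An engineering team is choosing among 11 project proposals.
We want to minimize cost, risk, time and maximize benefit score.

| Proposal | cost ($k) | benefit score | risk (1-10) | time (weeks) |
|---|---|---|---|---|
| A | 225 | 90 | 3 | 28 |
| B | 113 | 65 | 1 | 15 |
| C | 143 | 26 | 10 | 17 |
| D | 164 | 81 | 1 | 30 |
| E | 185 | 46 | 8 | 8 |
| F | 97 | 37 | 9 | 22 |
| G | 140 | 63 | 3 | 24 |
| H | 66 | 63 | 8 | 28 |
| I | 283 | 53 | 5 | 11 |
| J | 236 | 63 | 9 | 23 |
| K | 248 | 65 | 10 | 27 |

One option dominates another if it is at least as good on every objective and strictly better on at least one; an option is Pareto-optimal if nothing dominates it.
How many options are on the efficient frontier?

7

A: not dominated (best benefit score).
B: not dominated.
C: dominated by B (cost 113≤143, benefit score 65≥26, risk 1≤10, time 15≤17).
D: not dominated.
E: not dominated (best time).
F: not dominated.
G: dominated by B (cost 113≤140, benefit score 65≥63, risk 1≤3, time 15≤24).
H: not dominated (best cost).
I: not dominated.
J: dominated by B (cost 113≤236, benefit score 65≥63, risk 1≤9, time 15≤23).
K: dominated by B (cost 113≤248, benefit score 65≥65, risk 1≤10, time 15≤27).
Pareto-optimal: A, B, D, E, F, H, I → 7.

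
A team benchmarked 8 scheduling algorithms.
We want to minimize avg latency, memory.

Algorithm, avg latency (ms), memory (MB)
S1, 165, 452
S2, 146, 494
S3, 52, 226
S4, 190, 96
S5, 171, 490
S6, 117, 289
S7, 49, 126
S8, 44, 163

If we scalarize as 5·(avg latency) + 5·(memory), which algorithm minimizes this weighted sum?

S1: 5·165 + 5·452 = 3085
S2: 5·146 + 5·494 = 3200
S3: 5·52 + 5·226 = 1390
S4: 5·190 + 5·96 = 1430
S5: 5·171 + 5·490 = 3305
S6: 5·117 + 5·289 = 2030
S7: 5·49 + 5·126 = 875
S8: 5·44 + 5·163 = 1035
Lowest: S7 at 875.

S7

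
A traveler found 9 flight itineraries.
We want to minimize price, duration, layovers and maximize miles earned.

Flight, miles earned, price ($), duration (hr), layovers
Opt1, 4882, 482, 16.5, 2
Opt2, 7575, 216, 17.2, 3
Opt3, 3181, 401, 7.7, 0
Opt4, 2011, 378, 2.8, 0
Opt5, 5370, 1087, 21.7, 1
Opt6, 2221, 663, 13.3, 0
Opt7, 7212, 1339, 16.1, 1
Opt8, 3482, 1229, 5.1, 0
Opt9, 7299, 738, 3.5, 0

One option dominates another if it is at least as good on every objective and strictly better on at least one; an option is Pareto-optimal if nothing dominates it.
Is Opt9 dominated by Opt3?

Opt3 vs Opt9: Opt3 is worse on miles earned (3181 vs 7299), so it does not dominate Opt9.

No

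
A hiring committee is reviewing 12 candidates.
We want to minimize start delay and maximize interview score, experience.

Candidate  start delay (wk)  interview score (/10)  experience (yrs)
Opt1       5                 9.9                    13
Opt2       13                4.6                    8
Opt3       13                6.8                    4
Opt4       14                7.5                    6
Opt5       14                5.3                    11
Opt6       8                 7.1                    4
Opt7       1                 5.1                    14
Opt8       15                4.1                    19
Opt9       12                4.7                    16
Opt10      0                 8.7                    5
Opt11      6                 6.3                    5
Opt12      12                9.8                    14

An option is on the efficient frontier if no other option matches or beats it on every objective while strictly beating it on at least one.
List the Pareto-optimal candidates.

Opt1, Opt7, Opt8, Opt9, Opt10, Opt12

Opt1: not dominated (best interview score).
Opt2: dominated by Opt1 (start delay 5≤13, interview score 9.9≥4.6, experience 13≥8).
Opt3: dominated by Opt1 (start delay 5≤13, interview score 9.9≥6.8, experience 13≥4).
Opt4: dominated by Opt1 (start delay 5≤14, interview score 9.9≥7.5, experience 13≥6).
Opt5: dominated by Opt1 (start delay 5≤14, interview score 9.9≥5.3, experience 13≥11).
Opt6: dominated by Opt1 (start delay 5≤8, interview score 9.9≥7.1, experience 13≥4).
Opt7: not dominated.
Opt8: not dominated (best experience).
Opt9: not dominated.
Opt10: not dominated (best start delay).
Opt11: dominated by Opt1 (start delay 5≤6, interview score 9.9≥6.3, experience 13≥5).
Opt12: not dominated.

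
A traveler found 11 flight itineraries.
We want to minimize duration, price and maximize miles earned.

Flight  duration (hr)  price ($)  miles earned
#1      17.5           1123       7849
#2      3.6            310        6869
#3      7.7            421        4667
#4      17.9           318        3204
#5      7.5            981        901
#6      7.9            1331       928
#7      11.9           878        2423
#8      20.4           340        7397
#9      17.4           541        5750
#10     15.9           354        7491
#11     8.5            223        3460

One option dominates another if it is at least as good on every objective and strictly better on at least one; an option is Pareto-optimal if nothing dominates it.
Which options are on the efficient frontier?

#1: not dominated (best miles earned).
#2: not dominated (best duration).
#3: dominated by #2 (duration 3.6≤7.7, price 310≤421, miles earned 6869≥4667).
#4: dominated by #2 (duration 3.6≤17.9, price 310≤318, miles earned 6869≥3204).
#5: dominated by #2 (duration 3.6≤7.5, price 310≤981, miles earned 6869≥901).
#6: dominated by #2 (duration 3.6≤7.9, price 310≤1331, miles earned 6869≥928).
#7: dominated by #2 (duration 3.6≤11.9, price 310≤878, miles earned 6869≥2423).
#8: not dominated.
#9: dominated by #2 (duration 3.6≤17.4, price 310≤541, miles earned 6869≥5750).
#10: not dominated.
#11: not dominated (best price).

#1, #2, #8, #10, #11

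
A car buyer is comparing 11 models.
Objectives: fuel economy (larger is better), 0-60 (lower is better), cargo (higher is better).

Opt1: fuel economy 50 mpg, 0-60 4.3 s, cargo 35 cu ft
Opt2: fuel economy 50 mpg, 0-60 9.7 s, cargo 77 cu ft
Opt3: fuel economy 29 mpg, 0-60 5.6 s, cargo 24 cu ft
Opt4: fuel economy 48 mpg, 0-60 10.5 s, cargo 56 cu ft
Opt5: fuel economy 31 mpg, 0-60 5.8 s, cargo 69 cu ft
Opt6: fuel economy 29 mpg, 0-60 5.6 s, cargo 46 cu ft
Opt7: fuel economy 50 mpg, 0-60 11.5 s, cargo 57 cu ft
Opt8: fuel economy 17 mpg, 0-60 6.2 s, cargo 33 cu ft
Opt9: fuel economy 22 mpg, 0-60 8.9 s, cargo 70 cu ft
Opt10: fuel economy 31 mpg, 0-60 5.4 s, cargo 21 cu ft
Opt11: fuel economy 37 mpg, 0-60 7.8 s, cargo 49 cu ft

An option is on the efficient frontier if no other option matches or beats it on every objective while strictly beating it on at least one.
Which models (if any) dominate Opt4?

Opt2

Opt2: fuel economy 50≥48, 0-60 9.7≤10.5, cargo 77≥56 — dominates Opt4.
Others (Opt1, Opt3, Opt5, Opt6, Opt7, Opt8, Opt9, Opt10, Opt11) are each worse than Opt4 on at least one objective.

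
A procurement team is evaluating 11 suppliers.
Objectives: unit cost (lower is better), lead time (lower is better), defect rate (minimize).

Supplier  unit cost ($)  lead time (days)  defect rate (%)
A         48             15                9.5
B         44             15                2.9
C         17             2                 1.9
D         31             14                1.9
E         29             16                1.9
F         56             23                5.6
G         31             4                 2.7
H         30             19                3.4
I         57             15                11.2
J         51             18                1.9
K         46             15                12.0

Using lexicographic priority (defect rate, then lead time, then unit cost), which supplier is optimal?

C

First minimize defect rate: best is 1.9, kept {C, D, E, J}.
Then minimize lead time: best is 2, kept {C}.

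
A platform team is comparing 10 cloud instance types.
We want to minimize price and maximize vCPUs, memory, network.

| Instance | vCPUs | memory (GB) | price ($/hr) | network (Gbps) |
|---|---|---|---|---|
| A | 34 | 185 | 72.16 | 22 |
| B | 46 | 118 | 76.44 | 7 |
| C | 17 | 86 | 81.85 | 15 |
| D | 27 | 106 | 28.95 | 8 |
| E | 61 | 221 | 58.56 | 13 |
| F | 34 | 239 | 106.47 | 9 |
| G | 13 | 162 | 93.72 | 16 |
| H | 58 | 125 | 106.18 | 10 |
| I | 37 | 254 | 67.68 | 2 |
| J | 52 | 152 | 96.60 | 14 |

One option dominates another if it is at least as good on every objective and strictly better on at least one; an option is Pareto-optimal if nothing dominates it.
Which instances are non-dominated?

A, D, E, F, I, J

A: not dominated (best network).
B: dominated by E (vCPUs 61≥46, memory 221≥118, price 58.56≤76.44, network 13≥7).
C: dominated by A (vCPUs 34≥17, memory 185≥86, price 72.16≤81.85, network 22≥15).
D: not dominated (best price).
E: not dominated (best vCPUs).
F: not dominated.
G: dominated by A (vCPUs 34≥13, memory 185≥162, price 72.16≤93.72, network 22≥16).
H: dominated by E (vCPUs 61≥58, memory 221≥125, price 58.56≤106.18, network 13≥10).
I: not dominated (best memory).
J: not dominated.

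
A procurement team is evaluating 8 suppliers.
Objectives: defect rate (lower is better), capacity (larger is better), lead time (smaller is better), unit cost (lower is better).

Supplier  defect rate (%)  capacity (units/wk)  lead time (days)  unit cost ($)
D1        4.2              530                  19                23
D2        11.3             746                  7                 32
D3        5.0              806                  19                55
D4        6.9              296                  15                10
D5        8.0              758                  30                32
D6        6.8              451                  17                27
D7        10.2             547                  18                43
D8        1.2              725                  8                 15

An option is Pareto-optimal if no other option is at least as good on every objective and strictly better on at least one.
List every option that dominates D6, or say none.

D8: defect rate 1.2≤6.8, capacity 725≥451, lead time 8≤17, unit cost 15≤27 — dominates D6.
Others (D1, D2, D3, D4, D5, D7) are each worse than D6 on at least one objective.

D8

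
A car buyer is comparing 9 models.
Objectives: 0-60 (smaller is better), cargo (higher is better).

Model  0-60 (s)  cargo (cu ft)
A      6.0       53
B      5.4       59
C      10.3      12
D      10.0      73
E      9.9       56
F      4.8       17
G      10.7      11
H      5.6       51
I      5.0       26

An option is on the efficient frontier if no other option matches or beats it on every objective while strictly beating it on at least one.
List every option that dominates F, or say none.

none

A: worse on 0-60 (6.0 vs 4.8).
B: worse on 0-60 (5.4 vs 4.8).
C: worse on 0-60 (10.3 vs 4.8).
D: worse on 0-60 (10.0 vs 4.8).
E: worse on 0-60 (9.9 vs 4.8).
G: worse on 0-60 (10.7 vs 4.8).
H: worse on 0-60 (5.6 vs 4.8).
I: worse on 0-60 (5.0 vs 4.8).
No option dominates F.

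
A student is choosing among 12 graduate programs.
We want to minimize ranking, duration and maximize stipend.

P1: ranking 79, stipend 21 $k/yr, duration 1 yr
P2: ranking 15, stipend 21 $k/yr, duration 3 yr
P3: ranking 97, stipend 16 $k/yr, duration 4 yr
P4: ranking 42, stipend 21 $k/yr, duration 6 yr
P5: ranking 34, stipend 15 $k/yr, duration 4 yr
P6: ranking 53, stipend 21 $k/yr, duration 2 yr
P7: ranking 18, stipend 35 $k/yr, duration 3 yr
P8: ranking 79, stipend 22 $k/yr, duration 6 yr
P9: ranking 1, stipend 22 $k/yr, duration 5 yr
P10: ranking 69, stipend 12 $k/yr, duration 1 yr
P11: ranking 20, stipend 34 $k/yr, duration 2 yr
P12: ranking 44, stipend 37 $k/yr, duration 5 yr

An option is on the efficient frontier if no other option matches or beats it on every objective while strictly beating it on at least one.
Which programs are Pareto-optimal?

P1, P2, P7, P9, P10, P11, P12

P1: not dominated.
P2: not dominated.
P3: dominated by P1 (ranking 79≤97, stipend 21≥16, duration 1≤4).
P4: dominated by P2 (ranking 15≤42, stipend 21≥21, duration 3≤6).
P5: dominated by P2 (ranking 15≤34, stipend 21≥15, duration 3≤4).
P6: dominated by P11 (ranking 20≤53, stipend 34≥21, duration 2≤2).
P7: not dominated.
P8: dominated by P7 (ranking 18≤79, stipend 35≥22, duration 3≤6).
P9: not dominated (best ranking).
P10: not dominated.
P11: not dominated.
P12: not dominated (best stipend).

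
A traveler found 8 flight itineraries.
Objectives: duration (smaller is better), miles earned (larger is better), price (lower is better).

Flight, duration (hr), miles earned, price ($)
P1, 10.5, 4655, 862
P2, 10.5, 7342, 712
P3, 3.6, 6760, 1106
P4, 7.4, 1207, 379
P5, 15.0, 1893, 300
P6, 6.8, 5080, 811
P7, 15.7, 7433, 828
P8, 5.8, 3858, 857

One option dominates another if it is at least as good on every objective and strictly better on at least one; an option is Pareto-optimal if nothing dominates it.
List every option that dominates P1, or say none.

P2, P6

P2: duration 10.5≤10.5, miles earned 7342≥4655, price 712≤862 — dominates P1.
P6: duration 6.8≤10.5, miles earned 5080≥4655, price 811≤862 — dominates P1.
Others (P3, P4, P5, P7, P8) are each worse than P1 on at least one objective.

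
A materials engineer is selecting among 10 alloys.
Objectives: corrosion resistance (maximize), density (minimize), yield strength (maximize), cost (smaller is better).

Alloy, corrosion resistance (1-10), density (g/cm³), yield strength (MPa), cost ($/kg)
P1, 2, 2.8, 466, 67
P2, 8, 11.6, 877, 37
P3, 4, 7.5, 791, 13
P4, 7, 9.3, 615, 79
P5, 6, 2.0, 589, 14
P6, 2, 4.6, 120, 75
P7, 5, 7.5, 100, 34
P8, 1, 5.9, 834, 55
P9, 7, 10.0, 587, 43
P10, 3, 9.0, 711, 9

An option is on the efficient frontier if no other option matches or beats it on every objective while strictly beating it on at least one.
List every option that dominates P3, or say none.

none

P1: worse on corrosion resistance (2 vs 4).
P2: worse on density (11.6 vs 7.5).
P4: worse on density (9.3 vs 7.5).
P5: worse on yield strength (589 vs 791).
P6: worse on corrosion resistance (2 vs 4).
P7: worse on yield strength (100 vs 791).
P8: worse on corrosion resistance (1 vs 4).
P9: worse on density (10.0 vs 7.5).
P10: worse on corrosion resistance (3 vs 4).
No option dominates P3.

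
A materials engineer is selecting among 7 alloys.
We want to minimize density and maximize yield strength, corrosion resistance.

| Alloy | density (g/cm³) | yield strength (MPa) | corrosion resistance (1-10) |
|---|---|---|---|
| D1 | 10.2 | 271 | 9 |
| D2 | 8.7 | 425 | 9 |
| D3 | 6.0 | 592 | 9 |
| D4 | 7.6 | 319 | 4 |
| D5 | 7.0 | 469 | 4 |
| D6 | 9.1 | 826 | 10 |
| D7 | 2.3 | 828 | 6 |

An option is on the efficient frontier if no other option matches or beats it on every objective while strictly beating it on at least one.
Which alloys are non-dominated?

D1: dominated by D2 (density 8.7≤10.2, yield strength 425≥271, corrosion resistance 9≥9).
D2: dominated by D3 (density 6.0≤8.7, yield strength 592≥425, corrosion resistance 9≥9).
D3: not dominated.
D4: dominated by D3 (density 6.0≤7.6, yield strength 592≥319, corrosion resistance 9≥4).
D5: dominated by D3 (density 6.0≤7.0, yield strength 592≥469, corrosion resistance 9≥4).
D6: not dominated (best corrosion resistance).
D7: not dominated (best density).

D3, D6, D7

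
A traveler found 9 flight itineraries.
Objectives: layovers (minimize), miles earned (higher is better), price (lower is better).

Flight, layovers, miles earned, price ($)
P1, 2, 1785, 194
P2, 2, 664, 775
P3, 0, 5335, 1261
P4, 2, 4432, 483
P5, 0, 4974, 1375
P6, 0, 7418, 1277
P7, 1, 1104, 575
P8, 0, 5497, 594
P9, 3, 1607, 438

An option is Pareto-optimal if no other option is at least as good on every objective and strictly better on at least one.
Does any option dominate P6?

No

P1: worse on layovers (2 vs 0).
P2: worse on layovers (2 vs 0).
P3: worse on miles earned (5335 vs 7418).
P4: worse on layovers (2 vs 0).
P5: worse on miles earned (4974 vs 7418).
P7: worse on layovers (1 vs 0).
P8: worse on miles earned (5497 vs 7418).
P9: worse on layovers (3 vs 0).
No option is at least as good as P6 on every objective and strictly better on one.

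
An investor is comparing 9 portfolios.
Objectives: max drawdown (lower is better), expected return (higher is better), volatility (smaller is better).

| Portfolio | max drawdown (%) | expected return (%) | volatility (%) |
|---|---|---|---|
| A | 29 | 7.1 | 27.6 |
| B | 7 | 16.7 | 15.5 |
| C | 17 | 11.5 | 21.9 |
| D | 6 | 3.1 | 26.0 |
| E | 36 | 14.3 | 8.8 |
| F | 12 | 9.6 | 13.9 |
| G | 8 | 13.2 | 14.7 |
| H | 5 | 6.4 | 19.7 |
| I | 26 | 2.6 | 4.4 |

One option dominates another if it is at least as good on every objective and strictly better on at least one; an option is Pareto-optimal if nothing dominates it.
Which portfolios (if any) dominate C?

B: max drawdown 7≤17, expected return 16.7≥11.5, volatility 15.5≤21.9 — dominates C.
G: max drawdown 8≤17, expected return 13.2≥11.5, volatility 14.7≤21.9 — dominates C.
Others (A, D, E, F, H, I) are each worse than C on at least one objective.

B, G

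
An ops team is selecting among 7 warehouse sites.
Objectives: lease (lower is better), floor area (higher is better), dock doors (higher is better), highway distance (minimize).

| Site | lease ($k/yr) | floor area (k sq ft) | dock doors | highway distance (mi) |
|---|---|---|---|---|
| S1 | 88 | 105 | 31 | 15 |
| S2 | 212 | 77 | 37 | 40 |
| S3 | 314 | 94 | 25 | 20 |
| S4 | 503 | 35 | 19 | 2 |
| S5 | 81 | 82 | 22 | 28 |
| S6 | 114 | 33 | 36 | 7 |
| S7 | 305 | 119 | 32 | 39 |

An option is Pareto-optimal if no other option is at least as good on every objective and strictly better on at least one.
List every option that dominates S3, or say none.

S1

S1: lease 88≤314, floor area 105≥94, dock doors 31≥25, highway distance 15≤20 — dominates S3.
Others (S2, S4, S5, S6, S7) are each worse than S3 on at least one objective.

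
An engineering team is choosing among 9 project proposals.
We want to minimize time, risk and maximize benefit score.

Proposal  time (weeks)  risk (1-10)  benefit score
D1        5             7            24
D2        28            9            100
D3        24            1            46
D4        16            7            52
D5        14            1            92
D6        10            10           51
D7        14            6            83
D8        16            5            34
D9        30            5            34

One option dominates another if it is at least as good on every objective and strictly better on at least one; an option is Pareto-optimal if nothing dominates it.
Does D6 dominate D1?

D6 vs D1: D6 is worse on time (10 vs 5), so it does not dominate D1.

No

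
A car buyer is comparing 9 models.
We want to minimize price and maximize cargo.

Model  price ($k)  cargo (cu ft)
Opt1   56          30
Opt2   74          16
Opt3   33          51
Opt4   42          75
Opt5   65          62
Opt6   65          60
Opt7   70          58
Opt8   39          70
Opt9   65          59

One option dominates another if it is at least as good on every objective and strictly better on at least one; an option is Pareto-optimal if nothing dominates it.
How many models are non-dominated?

3

Opt1: dominated by Opt3 (price 33≤56, cargo 51≥30).
Opt2: dominated by Opt1 (price 56≤74, cargo 30≥16).
Opt3: not dominated (best price).
Opt4: not dominated (best cargo).
Opt5: dominated by Opt4 (price 42≤65, cargo 75≥62).
Opt6: dominated by Opt4 (price 42≤65, cargo 75≥60).
Opt7: dominated by Opt4 (price 42≤70, cargo 75≥58).
Opt8: not dominated.
Opt9: dominated by Opt4 (price 42≤65, cargo 75≥59).
Pareto-optimal: Opt3, Opt4, Opt8 → 3.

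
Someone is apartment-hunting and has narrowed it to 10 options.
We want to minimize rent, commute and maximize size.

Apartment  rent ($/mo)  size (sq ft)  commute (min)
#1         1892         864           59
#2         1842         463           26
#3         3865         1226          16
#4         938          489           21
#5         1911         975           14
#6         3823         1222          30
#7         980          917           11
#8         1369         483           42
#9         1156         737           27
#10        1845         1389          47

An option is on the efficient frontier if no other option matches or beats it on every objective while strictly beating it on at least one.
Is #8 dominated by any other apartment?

Yes

#4 vs #8: rent 938≤1369, size 489≥483, commute 21≤42 — #4 is at least as good on every objective and strictly better on at least one, so #4 dominates #8.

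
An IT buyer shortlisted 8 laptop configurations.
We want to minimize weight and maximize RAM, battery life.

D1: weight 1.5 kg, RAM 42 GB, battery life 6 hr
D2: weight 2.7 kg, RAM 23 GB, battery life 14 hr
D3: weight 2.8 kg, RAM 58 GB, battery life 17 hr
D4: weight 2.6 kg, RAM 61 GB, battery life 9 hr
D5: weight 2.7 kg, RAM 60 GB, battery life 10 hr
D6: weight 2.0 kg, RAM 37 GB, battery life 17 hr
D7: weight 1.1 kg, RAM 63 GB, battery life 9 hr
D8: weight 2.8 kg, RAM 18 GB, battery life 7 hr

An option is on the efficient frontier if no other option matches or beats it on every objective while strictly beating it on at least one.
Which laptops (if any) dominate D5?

D1: worse on RAM (42 vs 60).
D2: worse on RAM (23 vs 60).
D3: worse on weight (2.8 vs 2.7).
D4: worse on battery life (9 vs 10).
D6: worse on RAM (37 vs 60).
D7: worse on battery life (9 vs 10).
D8: worse on weight (2.8 vs 2.7).
No option dominates D5.

none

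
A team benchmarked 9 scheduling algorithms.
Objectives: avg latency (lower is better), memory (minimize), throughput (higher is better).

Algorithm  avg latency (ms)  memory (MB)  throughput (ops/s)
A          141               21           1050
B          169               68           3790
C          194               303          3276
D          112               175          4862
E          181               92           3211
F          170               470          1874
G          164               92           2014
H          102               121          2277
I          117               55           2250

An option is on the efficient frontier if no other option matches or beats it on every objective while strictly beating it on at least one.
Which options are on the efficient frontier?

A, B, D, H, I

A: not dominated (best memory).
B: not dominated.
C: dominated by B (avg latency 169≤194, memory 68≤303, throughput 3790≥3276).
D: not dominated (best throughput).
E: dominated by B (avg latency 169≤181, memory 68≤92, throughput 3790≥3211).
F: dominated by B (avg latency 169≤170, memory 68≤470, throughput 3790≥1874).
G: dominated by I (avg latency 117≤164, memory 55≤92, throughput 2250≥2014).
H: not dominated (best avg latency).
I: not dominated.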